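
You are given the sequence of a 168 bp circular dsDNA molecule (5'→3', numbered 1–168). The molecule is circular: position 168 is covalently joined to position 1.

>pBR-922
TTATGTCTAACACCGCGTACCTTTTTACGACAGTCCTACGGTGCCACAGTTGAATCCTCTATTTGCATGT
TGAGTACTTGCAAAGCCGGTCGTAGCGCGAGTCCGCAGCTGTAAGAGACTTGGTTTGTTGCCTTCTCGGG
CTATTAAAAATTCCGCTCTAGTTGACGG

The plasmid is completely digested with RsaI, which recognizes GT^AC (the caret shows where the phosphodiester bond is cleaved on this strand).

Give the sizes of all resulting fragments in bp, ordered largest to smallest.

RsaI sites (GTAC) start at positions 17, 74.
RsaI cuts after base 2 of each site, so after positions 18, 75.
Circular molecule, 2 cuts → 2 fragments:
  19–75 → 57 bp
  76–168 then 1–18 → 93 + 18 = 111 bp
Sorted largest to smallest: 111, 57 bp.

111, 57 bp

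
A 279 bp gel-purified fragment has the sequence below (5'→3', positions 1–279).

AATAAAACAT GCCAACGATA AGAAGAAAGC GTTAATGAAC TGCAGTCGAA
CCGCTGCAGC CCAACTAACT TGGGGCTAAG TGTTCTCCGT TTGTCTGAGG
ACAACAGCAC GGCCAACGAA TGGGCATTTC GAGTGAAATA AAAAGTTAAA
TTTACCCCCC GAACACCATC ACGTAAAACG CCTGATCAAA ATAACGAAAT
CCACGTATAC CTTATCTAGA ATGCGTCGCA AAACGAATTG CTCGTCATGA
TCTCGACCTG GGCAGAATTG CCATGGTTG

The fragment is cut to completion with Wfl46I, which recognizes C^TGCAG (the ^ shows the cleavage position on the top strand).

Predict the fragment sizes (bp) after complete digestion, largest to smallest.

225, 40, 14 bp

Wfl46I sites (CTGCAG) start at positions 40, 54.
Wfl46I cuts after the first base of each site, so after positions 40, 54.
Linear molecule, 2 cuts → 3 fragments:
  1–40 → 40 bp
  41–54 → 14 bp
  55–279 → 225 bp
Sorted largest to smallest: 225, 40, 14 bp.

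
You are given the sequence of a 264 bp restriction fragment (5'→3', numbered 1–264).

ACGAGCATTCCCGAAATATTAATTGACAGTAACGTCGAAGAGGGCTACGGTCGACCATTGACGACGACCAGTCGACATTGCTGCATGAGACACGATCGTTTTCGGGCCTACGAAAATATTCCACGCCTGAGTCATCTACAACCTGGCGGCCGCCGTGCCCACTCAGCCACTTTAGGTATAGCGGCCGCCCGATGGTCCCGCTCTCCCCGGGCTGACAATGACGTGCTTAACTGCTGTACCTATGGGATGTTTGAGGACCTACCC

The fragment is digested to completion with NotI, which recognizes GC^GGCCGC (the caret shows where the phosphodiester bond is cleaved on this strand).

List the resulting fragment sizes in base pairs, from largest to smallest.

147, 82, 35 bp

NotI sites (GCGGCCGC) start at positions 146, 181.
NotI cuts after base 2 of each site, so after positions 147, 182.
Linear molecule, 2 cuts → 3 fragments:
  1–147 → 147 bp
  148–182 → 35 bp
  183–264 → 82 bp
Sorted largest to smallest: 147, 82, 35 bp.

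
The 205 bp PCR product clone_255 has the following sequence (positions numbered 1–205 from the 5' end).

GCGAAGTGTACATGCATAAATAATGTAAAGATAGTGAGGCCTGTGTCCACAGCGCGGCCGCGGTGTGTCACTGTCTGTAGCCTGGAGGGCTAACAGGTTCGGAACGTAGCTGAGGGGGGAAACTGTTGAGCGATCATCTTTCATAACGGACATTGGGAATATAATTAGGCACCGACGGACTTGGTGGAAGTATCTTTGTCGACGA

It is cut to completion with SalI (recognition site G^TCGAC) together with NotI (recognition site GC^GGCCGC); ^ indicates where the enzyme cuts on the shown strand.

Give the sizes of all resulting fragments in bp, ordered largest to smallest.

143, 55, 7 bp

The SalI site (GTCGAC) starts at position 198.
SalI cuts after the first base of each site, so after position 198.
The NotI site (GCGGCCGC) starts at position 54.
NotI cuts after base 2 of each site, so after position 55.
Combined cut positions: 55, 198.
Linear molecule, 2 cuts → 3 fragments:
  1–55 → 55 bp
  56–198 → 143 bp
  199–205 → 7 bp
Sorted largest to smallest: 143, 55, 7 bp.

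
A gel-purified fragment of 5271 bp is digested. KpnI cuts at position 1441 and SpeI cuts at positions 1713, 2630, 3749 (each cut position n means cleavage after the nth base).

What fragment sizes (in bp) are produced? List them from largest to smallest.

1522, 1441, 1119, 917, 272 bp

Combined cut positions (sorted): 1441, 1713, 2630, 3749.
Linear molecule, 4 cuts → 5 fragments:
  1441 − 0 = 1441 bp
  1713 − 1441 = 272 bp
  2630 − 1713 = 917 bp
  3749 − 2630 = 1119 bp
  5271 − 3749 = 1522 bp
Sorted largest to smallest: 1522, 1441, 1119, 917, 272 bp.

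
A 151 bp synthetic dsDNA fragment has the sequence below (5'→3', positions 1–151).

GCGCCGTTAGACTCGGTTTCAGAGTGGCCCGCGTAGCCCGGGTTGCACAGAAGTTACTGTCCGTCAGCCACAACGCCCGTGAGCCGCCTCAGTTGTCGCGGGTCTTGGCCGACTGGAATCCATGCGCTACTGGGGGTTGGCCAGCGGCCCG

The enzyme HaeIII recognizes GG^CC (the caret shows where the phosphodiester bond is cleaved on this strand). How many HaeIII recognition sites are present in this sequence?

GGCC occurs starting at positions 26, 107, 139, 146.
HaeIII cuts at 4 sites.

4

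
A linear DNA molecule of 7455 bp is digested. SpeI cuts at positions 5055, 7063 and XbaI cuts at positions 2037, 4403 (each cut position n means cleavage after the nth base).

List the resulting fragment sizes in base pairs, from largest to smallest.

Combined cut positions (sorted): 2037, 4403, 5055, 7063.
Linear molecule, 4 cuts → 5 fragments:
  2037 − 0 = 2037 bp
  4403 − 2037 = 2366 bp
  5055 − 4403 = 652 bp
  7063 − 5055 = 2008 bp
  7455 − 7063 = 392 bp
Sorted largest to smallest: 2366, 2037, 2008, 652, 392 bp.

2366, 2037, 2008, 652, 392 bp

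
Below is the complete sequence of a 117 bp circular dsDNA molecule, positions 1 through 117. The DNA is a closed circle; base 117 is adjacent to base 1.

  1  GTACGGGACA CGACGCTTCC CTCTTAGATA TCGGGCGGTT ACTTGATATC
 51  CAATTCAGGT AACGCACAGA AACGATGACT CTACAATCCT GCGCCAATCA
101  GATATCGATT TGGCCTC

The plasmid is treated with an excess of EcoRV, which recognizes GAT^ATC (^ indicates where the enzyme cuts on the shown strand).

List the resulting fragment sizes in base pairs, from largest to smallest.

EcoRV sites (GATATC) start at positions 27, 45, 101.
EcoRV cuts after base 3 of each site, so after positions 29, 47, 103.
Circular molecule, 3 cuts → 3 fragments:
  30–47 → 18 bp
  48–103 → 56 bp
  104–117 then 1–29 → 14 + 29 = 43 bp
Sorted largest to smallest: 56, 43, 18 bp.

56, 43, 18 bp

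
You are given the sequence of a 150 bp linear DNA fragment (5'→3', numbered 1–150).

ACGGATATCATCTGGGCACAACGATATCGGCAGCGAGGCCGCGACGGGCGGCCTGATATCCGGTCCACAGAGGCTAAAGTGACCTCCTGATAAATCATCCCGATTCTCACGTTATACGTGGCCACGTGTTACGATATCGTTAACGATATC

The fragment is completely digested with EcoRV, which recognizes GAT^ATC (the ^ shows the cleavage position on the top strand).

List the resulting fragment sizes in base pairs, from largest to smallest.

78, 32, 19, 12, 6, 3 bp

EcoRV sites (GATATC) start at positions 4, 23, 55, 133, 145.
EcoRV cuts after base 3 of each site, so after positions 6, 25, 57, 135, 147.
Linear molecule, 5 cuts → 6 fragments:
  1–6 → 6 bp
  7–25 → 19 bp
  26–57 → 32 bp
  58–135 → 78 bp
  136–147 → 12 bp
  148–150 → 3 bp
Sorted largest to smallest: 78, 32, 19, 12, 6, 3 bp.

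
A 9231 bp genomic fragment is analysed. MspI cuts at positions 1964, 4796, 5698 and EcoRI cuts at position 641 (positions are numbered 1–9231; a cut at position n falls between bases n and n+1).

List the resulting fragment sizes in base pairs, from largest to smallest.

3533, 2832, 1323, 902, 641 bp

Combined cut positions (sorted): 641, 1964, 4796, 5698.
Linear molecule, 4 cuts → 5 fragments:
  641 − 0 = 641 bp
  1964 − 641 = 1323 bp
  4796 − 1964 = 2832 bp
  5698 − 4796 = 902 bp
  9231 − 5698 = 3533 bp
Sorted largest to smallest: 3533, 2832, 1323, 902, 641 bp.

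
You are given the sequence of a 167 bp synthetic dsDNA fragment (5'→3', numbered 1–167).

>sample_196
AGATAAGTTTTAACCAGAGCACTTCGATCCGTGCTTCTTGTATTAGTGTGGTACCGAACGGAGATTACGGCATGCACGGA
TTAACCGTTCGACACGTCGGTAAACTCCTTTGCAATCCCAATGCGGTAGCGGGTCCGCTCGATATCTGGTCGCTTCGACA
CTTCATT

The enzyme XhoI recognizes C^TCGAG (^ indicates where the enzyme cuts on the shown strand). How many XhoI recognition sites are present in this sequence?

No occurrence of CTCGAG is present in the sequence.
XhoI does not cut: 0 sites.

0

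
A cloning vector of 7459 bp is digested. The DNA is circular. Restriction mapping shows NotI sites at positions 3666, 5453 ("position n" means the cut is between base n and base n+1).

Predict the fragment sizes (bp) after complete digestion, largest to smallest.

5672, 1787 bp

Circular molecule, 2 cuts → 2 fragments:
  5453 − 3666 = 1787 bp
  wrap: 7459 − 5453 + 3666 = 5672 bp
Sorted largest to smallest: 5672, 1787 bp.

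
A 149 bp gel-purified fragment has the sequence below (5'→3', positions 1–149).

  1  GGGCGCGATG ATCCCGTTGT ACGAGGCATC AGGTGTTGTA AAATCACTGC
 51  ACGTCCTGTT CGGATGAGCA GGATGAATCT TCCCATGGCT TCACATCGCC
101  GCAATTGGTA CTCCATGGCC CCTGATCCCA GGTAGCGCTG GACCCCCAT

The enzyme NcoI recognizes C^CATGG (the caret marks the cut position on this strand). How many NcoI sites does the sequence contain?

2

CCATGG occurs starting at positions 83, 113.
NcoI cuts at 2 sites.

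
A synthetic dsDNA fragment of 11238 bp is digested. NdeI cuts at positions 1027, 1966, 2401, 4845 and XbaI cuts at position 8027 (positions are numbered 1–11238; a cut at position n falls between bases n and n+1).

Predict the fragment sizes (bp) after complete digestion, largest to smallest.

3211, 3182, 2444, 1027, 939, 435 bp

Combined cut positions (sorted): 1027, 1966, 2401, 4845, 8027.
Linear molecule, 5 cuts → 6 fragments:
  1027 − 0 = 1027 bp
  1966 − 1027 = 939 bp
  2401 − 1966 = 435 bp
  4845 − 2401 = 2444 bp
  8027 − 4845 = 3182 bp
  11238 − 8027 = 3211 bp
Sorted largest to smallest: 3211, 3182, 2444, 1027, 939, 435 bp.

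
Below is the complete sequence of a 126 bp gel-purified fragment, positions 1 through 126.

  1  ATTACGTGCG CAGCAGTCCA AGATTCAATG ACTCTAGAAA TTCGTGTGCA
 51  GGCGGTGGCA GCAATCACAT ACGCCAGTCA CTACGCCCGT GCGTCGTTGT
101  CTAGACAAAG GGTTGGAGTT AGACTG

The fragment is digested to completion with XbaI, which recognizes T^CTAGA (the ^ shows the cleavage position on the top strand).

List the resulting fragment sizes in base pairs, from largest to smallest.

67, 33, 26 bp

XbaI sites (TCTAGA) start at positions 33, 100.
XbaI cuts after the first base of each site, so after positions 33, 100.
Linear molecule, 2 cuts → 3 fragments:
  1–33 → 33 bp
  34–100 → 67 bp
  101–126 → 26 bp
Sorted largest to smallest: 67, 33, 26 bp.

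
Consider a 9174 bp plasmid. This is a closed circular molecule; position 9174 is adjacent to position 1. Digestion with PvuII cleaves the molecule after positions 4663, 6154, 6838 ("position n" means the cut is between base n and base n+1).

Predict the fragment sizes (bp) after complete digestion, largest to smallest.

Circular molecule, 3 cuts → 3 fragments:
  6154 − 4663 = 1491 bp
  6838 − 6154 = 684 bp
  wrap: 9174 − 6838 + 4663 = 6999 bp
Sorted largest to smallest: 6999, 1491, 684 bp.

6999, 1491, 684 bp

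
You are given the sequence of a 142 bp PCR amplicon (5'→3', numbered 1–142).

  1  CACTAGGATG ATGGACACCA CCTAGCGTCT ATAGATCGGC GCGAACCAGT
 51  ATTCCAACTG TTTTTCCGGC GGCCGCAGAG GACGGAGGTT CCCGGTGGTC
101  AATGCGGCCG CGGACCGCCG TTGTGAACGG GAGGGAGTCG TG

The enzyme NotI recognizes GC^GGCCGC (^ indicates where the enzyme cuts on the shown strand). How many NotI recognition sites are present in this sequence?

GCGGCCGC occurs starting at positions 69, 104.
NotI cuts at 2 sites.

2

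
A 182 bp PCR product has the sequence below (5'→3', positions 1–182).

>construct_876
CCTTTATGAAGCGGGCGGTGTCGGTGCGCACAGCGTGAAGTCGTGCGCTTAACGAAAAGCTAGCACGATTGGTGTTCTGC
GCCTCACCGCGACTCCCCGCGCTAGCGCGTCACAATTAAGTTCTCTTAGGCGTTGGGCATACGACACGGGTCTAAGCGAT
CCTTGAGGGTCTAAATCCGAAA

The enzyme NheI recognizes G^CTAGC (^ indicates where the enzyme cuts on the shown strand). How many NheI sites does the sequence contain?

GCTAGC occurs starting at positions 59, 101.
NheI cuts at 2 sites.

2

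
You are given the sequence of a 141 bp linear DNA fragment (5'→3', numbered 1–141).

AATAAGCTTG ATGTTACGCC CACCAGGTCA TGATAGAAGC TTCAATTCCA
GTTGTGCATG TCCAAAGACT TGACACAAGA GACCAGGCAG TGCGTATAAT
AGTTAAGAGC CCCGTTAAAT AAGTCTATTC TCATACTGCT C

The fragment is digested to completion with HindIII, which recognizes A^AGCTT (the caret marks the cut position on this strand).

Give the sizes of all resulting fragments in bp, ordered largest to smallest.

104, 33, 4 bp

HindIII sites (AAGCTT) start at positions 4, 37.
HindIII cuts after the first base of each site, so after positions 4, 37.
Linear molecule, 2 cuts → 3 fragments:
  1–4 → 4 bp
  5–37 → 33 bp
  38–141 → 104 bp
Sorted largest to smallest: 104, 33, 4 bp.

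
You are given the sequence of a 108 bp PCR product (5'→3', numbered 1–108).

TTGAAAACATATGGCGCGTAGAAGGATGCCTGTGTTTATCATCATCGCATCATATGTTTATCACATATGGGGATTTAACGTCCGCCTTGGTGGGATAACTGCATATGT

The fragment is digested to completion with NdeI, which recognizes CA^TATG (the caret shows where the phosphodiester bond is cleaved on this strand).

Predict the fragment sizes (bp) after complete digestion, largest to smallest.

NdeI sites (CATATG) start at positions 8, 51, 64, 102.
NdeI cuts after base 2 of each site, so after positions 9, 52, 65, 103.
Linear molecule, 4 cuts → 5 fragments:
  1–9 → 9 bp
  10–52 → 43 bp
  53–65 → 13 bp
  66–103 → 38 bp
  104–108 → 5 bp
Sorted largest to smallest: 43, 38, 13, 9, 5 bp.

43, 38, 13, 9, 5 bp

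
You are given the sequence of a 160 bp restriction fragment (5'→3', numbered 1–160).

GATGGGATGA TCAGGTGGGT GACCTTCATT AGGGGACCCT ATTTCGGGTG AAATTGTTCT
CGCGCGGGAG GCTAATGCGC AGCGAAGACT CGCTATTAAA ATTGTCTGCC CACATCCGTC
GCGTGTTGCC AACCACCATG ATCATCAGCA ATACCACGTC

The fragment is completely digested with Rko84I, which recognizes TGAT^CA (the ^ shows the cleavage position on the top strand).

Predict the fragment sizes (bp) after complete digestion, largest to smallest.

131, 18, 11 bp

Rko84I sites (TGATCA) start at positions 8, 139.
Rko84I cuts after base 4 of each site, so after positions 11, 142.
Linear molecule, 2 cuts → 3 fragments:
  1–11 → 11 bp
  12–142 → 131 bp
  143–160 → 18 bp
Sorted largest to smallest: 131, 18, 11 bp.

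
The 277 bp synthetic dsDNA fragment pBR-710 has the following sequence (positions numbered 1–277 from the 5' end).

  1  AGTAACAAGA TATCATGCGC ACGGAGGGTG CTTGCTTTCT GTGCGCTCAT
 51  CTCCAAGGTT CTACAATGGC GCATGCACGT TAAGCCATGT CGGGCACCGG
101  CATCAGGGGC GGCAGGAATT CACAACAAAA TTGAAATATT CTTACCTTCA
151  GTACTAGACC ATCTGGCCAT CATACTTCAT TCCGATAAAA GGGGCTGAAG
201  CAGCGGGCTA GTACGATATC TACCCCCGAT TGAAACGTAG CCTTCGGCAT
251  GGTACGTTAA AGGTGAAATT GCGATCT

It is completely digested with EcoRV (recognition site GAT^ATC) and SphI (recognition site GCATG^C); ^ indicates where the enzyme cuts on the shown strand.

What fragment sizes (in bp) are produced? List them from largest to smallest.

142, 64, 60, 11 bp

EcoRV sites (GATATC) start at positions 9, 215.
EcoRV cuts after base 3 of each site, so after positions 11, 217.
The SphI site (GCATGC) starts at position 71.
SphI cuts after base 5 of each site (before the last base), so after position 75.
Combined cut positions: 11, 75, 217.
Linear molecule, 3 cuts → 4 fragments:
  1–11 → 11 bp
  12–75 → 64 bp
  76–217 → 142 bp
  218–277 → 60 bp
Sorted largest to smallest: 142, 64, 60, 11 bp.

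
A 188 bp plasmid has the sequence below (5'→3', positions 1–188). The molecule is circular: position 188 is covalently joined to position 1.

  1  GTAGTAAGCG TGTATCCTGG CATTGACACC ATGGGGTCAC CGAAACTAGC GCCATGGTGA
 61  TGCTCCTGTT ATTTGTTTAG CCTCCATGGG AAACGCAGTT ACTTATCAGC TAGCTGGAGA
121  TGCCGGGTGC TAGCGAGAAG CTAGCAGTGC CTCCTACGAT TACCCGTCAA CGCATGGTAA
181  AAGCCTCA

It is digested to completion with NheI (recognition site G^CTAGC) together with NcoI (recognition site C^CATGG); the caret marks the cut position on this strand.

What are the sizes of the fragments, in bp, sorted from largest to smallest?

NheI sites (GCTAGC) start at positions 109, 129, 140.
NheI cuts after the first base of each site, so after positions 109, 129, 140.
NcoI sites (CCATGG) start at positions 29, 52, 84.
NcoI cuts after the first base of each site, so after positions 29, 52, 84.
Combined cut positions: 29, 52, 84, 109, 129, 140.
Circular molecule, 6 cuts → 6 fragments:
  30–52 → 23 bp
  53–84 → 32 bp
  85–109 → 25 bp
  110–129 → 20 bp
  130–140 → 11 bp
  141–188 then 1–29 → 48 + 29 = 77 bp
Sorted largest to smallest: 77, 32, 25, 23, 20, 11 bp.

77, 32, 25, 23, 20, 11 bp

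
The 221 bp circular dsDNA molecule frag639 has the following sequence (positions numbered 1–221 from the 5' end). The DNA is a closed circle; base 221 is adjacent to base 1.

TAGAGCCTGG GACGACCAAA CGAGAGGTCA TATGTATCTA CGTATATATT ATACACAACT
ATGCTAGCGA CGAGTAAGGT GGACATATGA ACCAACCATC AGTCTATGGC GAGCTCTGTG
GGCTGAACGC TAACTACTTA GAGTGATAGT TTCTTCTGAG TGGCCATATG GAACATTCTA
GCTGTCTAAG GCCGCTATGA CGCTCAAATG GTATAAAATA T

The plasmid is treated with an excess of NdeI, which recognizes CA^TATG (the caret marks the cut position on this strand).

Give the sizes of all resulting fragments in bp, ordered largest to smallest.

NdeI sites (CATATG) start at positions 29, 84, 165.
NdeI cuts after base 2 of each site, so after positions 30, 85, 166.
Circular molecule, 3 cuts → 3 fragments:
  31–85 → 55 bp
  86–166 → 81 bp
  167–221 then 1–30 → 55 + 30 = 85 bp
Sorted largest to smallest: 85, 81, 55 bp.

85, 81, 55 bp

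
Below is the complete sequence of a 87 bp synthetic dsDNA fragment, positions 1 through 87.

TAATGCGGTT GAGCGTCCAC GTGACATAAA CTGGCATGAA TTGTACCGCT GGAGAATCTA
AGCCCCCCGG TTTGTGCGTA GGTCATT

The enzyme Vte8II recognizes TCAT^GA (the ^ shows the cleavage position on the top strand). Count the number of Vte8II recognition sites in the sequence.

No occurrence of TCATGA is present in the sequence.
Vte8II does not cut: 0 sites.

0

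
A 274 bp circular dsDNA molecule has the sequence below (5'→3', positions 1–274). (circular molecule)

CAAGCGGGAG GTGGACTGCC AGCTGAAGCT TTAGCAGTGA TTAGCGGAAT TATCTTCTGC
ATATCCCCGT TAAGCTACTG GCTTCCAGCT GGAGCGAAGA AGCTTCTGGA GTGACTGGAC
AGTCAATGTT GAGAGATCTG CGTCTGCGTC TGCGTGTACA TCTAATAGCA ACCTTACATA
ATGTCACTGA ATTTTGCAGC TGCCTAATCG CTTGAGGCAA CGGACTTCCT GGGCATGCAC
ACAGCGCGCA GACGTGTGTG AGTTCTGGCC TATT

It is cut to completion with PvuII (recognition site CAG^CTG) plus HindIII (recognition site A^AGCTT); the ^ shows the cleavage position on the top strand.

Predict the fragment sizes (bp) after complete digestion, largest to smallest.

PvuII sites (CAGCTG) start at positions 20, 86, 197.
PvuII cuts after base 3 of each site, so after positions 22, 88, 199.
HindIII sites (AAGCTT) start at positions 26, 100.
HindIII cuts after the first base of each site, so after positions 26, 100.
Combined cut positions: 22, 26, 88, 100, 199.
Circular molecule, 5 cuts → 5 fragments:
  23–26 → 4 bp
  27–88 → 62 bp
  89–100 → 12 bp
  101–199 → 99 bp
  200–274 then 1–22 → 75 + 22 = 97 bp
Sorted largest to smallest: 99, 97, 62, 12, 4 bp.

99, 97, 62, 12, 4 bp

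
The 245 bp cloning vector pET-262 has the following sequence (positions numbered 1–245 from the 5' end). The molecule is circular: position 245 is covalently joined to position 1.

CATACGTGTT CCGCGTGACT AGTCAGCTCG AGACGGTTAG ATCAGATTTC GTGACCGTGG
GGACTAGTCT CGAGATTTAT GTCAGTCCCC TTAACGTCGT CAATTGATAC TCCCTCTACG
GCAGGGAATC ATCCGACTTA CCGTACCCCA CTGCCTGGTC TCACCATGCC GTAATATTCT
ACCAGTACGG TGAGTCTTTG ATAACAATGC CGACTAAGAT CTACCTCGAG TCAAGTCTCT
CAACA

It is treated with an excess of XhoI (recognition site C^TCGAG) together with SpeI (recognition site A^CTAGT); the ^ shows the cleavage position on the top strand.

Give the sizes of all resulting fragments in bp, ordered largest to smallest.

XhoI sites (CTCGAG) start at positions 27, 69, 225.
XhoI cuts after the first base of each site, so after positions 27, 69, 225.
SpeI sites (ACTAGT) start at positions 18, 63.
SpeI cuts after the first base of each site, so after positions 18, 63.
Combined cut positions: 18, 27, 63, 69, 225.
Circular molecule, 5 cuts → 5 fragments:
  19–27 → 9 bp
  28–63 → 36 bp
  64–69 → 6 bp
  70–225 → 156 bp
  226–245 then 1–18 → 20 + 18 = 38 bp
Sorted largest to smallest: 156, 38, 36, 9, 6 bp.

156, 38, 36, 9, 6 bp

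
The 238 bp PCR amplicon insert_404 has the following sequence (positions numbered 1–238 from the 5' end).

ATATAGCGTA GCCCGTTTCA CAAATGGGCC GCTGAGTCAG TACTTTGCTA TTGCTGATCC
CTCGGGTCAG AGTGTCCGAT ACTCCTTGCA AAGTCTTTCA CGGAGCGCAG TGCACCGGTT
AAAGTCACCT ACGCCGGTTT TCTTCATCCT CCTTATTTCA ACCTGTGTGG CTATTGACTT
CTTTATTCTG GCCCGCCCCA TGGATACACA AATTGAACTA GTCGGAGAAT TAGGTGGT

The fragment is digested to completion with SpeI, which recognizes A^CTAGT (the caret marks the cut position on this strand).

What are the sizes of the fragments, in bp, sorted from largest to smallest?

The SpeI site (ACTAGT) starts at position 217.
SpeI cuts after the first base of each site, so after position 217.
Linear molecule, 1 cut → 2 fragments:
  1–217 → 217 bp
  218–238 → 21 bp
Sorted largest to smallest: 217, 21 bp.

217, 21 bp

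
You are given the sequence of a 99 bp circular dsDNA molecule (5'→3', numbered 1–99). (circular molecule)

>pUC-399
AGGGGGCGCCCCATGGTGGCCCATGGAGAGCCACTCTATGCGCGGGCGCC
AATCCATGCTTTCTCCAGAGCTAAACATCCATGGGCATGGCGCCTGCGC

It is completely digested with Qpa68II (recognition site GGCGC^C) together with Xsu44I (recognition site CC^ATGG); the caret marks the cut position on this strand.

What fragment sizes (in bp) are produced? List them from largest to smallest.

31, 27, 15, 13, 10, 3 bp

Qpa68II sites (GGCGCC) start at positions 5, 45, 89.
Qpa68II cuts after base 5 of each site (before the last base), so after positions 9, 49, 93.
Xsu44I sites (CCATGG) start at positions 11, 21, 79.
Xsu44I cuts after base 2 of each site, so after positions 12, 22, 80.
Combined cut positions: 9, 12, 22, 49, 80, 93.
Circular molecule, 6 cuts → 6 fragments:
  10–12 → 3 bp
  13–22 → 10 bp
  23–49 → 27 bp
  50–80 → 31 bp
  81–93 → 13 bp
  94–99 then 1–9 → 6 + 9 = 15 bp
Sorted largest to smallest: 31, 27, 15, 13, 10, 3 bp.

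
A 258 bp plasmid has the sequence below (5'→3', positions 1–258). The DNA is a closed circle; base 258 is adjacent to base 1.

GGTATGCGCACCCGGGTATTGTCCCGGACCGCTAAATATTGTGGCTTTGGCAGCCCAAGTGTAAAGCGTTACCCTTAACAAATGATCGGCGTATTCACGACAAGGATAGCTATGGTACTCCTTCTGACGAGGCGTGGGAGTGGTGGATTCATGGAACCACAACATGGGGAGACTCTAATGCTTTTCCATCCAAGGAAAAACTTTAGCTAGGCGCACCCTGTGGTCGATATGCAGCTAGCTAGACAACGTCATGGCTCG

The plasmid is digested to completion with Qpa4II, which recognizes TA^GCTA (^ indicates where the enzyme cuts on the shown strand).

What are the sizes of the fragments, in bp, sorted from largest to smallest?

129, 97, 32 bp

Qpa4II sites (TAGCTA) start at positions 107, 204, 236.
Qpa4II cuts after base 2 of each site, so after positions 108, 205, 237.
Circular molecule, 3 cuts → 3 fragments:
  109–205 → 97 bp
  206–237 → 32 bp
  238–258 then 1–108 → 21 + 108 = 129 bp
Sorted largest to smallest: 129, 97, 32 bp.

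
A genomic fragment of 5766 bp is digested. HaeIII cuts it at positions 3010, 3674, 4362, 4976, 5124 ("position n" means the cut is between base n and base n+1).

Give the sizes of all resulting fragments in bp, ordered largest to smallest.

3010, 688, 664, 642, 614, 148 bp

Linear molecule, 5 cuts → 6 fragments:
  3010 − 0 = 3010 bp
  3674 − 3010 = 664 bp
  4362 − 3674 = 688 bp
  4976 − 4362 = 614 bp
  5124 − 4976 = 148 bp
  5766 − 5124 = 642 bp
Sorted largest to smallest: 3010, 688, 664, 642, 614, 148 bp.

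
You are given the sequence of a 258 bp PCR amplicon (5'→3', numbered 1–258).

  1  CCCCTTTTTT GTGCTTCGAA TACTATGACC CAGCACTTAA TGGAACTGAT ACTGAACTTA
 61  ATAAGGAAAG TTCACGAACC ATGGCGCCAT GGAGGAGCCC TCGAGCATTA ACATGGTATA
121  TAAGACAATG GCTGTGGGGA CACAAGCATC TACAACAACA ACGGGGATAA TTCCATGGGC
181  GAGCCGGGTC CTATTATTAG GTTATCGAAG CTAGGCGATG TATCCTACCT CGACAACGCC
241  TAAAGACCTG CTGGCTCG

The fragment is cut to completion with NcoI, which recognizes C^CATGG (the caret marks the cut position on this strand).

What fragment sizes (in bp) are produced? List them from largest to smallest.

86, 85, 79, 8 bp

NcoI sites (CCATGG) start at positions 79, 87, 173.
NcoI cuts after the first base of each site, so after positions 79, 87, 173.
Linear molecule, 3 cuts → 4 fragments:
  1–79 → 79 bp
  80–87 → 8 bp
  88–173 → 86 bp
  174–258 → 85 bp
Sorted largest to smallest: 86, 85, 79, 8 bp.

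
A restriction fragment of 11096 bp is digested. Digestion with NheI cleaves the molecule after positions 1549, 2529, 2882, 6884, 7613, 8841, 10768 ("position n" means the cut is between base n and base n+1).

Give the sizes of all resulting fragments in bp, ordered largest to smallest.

Linear molecule, 7 cuts → 8 fragments:
  1549 − 0 = 1549 bp
  2529 − 1549 = 980 bp
  2882 − 2529 = 353 bp
  6884 − 2882 = 4002 bp
  7613 − 6884 = 729 bp
  8841 − 7613 = 1228 bp
  10768 − 8841 = 1927 bp
  11096 − 10768 = 328 bp
Sorted largest to smallest: 4002, 1927, 1549, 1228, 980, 729, 353, 328 bp.

4002, 1927, 1549, 1228, 980, 729, 353, 328 bp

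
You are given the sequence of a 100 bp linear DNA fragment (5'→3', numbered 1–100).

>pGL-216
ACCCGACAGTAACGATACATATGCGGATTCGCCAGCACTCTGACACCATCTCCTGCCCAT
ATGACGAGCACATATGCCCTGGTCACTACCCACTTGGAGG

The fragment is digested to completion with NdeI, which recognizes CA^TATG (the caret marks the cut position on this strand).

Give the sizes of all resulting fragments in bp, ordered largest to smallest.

40, 28, 19, 13 bp

NdeI sites (CATATG) start at positions 18, 58, 71.
NdeI cuts after base 2 of each site, so after positions 19, 59, 72.
Linear molecule, 3 cuts → 4 fragments:
  1–19 → 19 bp
  20–59 → 40 bp
  60–72 → 13 bp
  73–100 → 28 bp
Sorted largest to smallest: 40, 28, 19, 13 bp.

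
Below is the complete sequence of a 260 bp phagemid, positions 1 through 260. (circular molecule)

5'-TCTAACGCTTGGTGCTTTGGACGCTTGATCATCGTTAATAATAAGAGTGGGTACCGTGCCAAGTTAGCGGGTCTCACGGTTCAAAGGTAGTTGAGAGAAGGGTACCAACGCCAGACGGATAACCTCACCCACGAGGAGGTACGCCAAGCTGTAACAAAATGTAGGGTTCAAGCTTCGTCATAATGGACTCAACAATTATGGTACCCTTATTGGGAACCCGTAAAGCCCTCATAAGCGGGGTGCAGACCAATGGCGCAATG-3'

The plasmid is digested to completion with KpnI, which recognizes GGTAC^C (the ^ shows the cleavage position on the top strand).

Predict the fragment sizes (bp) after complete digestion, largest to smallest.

KpnI sites (GGTACC) start at positions 50, 101, 200.
KpnI cuts after base 5 of each site (before the last base), so after positions 54, 105, 204.
Circular molecule, 3 cuts → 3 fragments:
  55–105 → 51 bp
  106–204 → 99 bp
  205–260 then 1–54 → 56 + 54 = 110 bp
Sorted largest to smallest: 110, 99, 51 bp.

110, 99, 51 bp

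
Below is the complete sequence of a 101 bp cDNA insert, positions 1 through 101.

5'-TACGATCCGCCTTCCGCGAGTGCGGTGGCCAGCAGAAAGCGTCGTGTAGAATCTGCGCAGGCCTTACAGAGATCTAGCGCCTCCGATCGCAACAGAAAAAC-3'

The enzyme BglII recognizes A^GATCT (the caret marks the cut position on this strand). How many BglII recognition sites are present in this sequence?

1

AGATCT occurs starting at position 70.
BglII cuts at 1 site.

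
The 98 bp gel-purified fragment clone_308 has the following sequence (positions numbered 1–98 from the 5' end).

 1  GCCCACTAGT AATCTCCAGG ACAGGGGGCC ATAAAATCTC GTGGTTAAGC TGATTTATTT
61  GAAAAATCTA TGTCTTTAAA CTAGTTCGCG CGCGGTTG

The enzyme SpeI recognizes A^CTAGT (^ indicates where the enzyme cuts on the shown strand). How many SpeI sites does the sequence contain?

ACTAGT occurs starting at positions 5, 80.
SpeI cuts at 2 sites.

2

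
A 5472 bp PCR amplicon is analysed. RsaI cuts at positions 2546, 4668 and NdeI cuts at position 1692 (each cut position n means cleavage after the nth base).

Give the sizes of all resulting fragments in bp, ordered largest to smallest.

Combined cut positions (sorted): 1692, 2546, 4668.
Linear molecule, 3 cuts → 4 fragments:
  1692 − 0 = 1692 bp
  2546 − 1692 = 854 bp
  4668 − 2546 = 2122 bp
  5472 − 4668 = 804 bp
Sorted largest to smallest: 2122, 1692, 854, 804 bp.

2122, 1692, 854, 804 bp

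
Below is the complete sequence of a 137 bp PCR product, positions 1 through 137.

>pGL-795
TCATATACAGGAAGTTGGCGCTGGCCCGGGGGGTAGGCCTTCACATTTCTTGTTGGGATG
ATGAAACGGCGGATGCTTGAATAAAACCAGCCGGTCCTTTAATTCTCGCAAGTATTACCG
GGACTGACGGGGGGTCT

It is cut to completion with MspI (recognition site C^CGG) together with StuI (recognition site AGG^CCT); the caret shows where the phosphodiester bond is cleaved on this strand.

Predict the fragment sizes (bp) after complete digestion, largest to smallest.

54, 27, 26, 19, 11 bp

MspI sites (CCGG) start at positions 26, 91, 118.
MspI cuts after the first base of each site, so after positions 26, 91, 118.
The StuI site (AGGCCT) starts at position 35.
StuI cuts after base 3 of each site, so after position 37.
Combined cut positions: 26, 37, 91, 118.
Linear molecule, 4 cuts → 5 fragments:
  1–26 → 26 bp
  27–37 → 11 bp
  38–91 → 54 bp
  92–118 → 27 bp
  119–137 → 19 bp
Sorted largest to smallest: 54, 27, 26, 19, 11 bp.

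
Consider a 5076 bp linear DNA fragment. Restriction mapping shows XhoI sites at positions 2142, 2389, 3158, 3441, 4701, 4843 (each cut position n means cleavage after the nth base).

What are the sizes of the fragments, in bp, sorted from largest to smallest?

2142, 1260, 769, 283, 247, 233, 142 bp

Linear molecule, 6 cuts → 7 fragments:
  2142 − 0 = 2142 bp
  2389 − 2142 = 247 bp
  3158 − 2389 = 769 bp
  3441 − 3158 = 283 bp
  4701 − 3441 = 1260 bp
  4843 − 4701 = 142 bp
  5076 − 4843 = 233 bp
Sorted largest to smallest: 2142, 1260, 769, 283, 247, 233, 142 bp.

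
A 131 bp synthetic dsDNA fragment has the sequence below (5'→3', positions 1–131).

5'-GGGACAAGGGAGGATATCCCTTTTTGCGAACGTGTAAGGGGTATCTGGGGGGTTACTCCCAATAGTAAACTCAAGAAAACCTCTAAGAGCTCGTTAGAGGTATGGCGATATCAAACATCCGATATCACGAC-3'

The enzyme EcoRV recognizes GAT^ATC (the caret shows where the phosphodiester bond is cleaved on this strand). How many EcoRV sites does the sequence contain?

3

GATATC occurs starting at positions 13, 107, 121.
EcoRV cuts at 3 sites.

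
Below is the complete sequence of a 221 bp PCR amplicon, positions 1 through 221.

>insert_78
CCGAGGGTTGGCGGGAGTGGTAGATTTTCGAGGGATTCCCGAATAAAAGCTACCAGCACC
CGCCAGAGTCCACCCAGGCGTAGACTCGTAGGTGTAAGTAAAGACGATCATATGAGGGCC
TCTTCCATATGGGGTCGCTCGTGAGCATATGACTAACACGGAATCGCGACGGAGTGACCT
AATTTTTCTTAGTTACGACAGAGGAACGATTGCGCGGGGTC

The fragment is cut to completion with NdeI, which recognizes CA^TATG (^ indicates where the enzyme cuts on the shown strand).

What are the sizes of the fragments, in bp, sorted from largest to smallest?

NdeI sites (CATATG) start at positions 109, 126, 146.
NdeI cuts after base 2 of each site, so after positions 110, 127, 147.
Linear molecule, 3 cuts → 4 fragments:
  1–110 → 110 bp
  111–127 → 17 bp
  128–147 → 20 bp
  148–221 → 74 bp
Sorted largest to smallest: 110, 74, 20, 17 bp.

110, 74, 20, 17 bp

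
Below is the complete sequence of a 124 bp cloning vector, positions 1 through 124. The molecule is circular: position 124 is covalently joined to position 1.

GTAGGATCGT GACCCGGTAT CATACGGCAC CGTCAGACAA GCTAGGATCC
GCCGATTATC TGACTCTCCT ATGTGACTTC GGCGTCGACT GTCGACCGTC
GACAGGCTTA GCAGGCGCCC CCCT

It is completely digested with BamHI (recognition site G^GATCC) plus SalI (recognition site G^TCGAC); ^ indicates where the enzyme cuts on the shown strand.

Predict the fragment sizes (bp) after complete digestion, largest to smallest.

71, 39, 7, 7 bp

The BamHI site (GGATCC) starts at position 45.
BamHI cuts after the first base of each site, so after position 45.
SalI sites (GTCGAC) start at positions 84, 91, 98.
SalI cuts after the first base of each site, so after positions 84, 91, 98.
Combined cut positions: 45, 84, 91, 98.
Circular molecule, 4 cuts → 4 fragments:
  46–84 → 39 bp
  85–91 → 7 bp
  92–98 → 7 bp
  99–124 then 1–45 → 26 + 45 = 71 bp
Sorted largest to smallest: 71, 39, 7, 7 bp.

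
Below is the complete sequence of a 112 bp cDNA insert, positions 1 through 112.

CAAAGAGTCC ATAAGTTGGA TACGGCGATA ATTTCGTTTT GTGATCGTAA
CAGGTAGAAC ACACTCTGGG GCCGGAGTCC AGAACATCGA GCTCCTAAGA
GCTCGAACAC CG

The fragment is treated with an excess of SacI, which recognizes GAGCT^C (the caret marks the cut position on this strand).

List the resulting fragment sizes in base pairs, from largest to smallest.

93, 10, 9 bp

SacI sites (GAGCTC) start at positions 89, 99.
SacI cuts after base 5 of each site (before the last base), so after positions 93, 103.
Linear molecule, 2 cuts → 3 fragments:
  1–93 → 93 bp
  94–103 → 10 bp
  104–112 → 9 bp
Sorted largest to smallest: 93, 10, 9 bp.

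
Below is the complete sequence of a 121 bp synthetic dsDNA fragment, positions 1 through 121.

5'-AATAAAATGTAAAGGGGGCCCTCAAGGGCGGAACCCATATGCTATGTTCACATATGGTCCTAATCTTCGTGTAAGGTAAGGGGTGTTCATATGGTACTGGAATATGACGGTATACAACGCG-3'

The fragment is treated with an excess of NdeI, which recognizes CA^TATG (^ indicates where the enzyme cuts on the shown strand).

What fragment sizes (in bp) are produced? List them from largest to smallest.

NdeI sites (CATATG) start at positions 36, 51, 88.
NdeI cuts after base 2 of each site, so after positions 37, 52, 89.
Linear molecule, 3 cuts → 4 fragments:
  1–37 → 37 bp
  38–52 → 15 bp
  53–89 → 37 bp
  90–121 → 32 bp
Sorted largest to smallest: 37, 37, 32, 15 bp.

37, 37, 32, 15 bp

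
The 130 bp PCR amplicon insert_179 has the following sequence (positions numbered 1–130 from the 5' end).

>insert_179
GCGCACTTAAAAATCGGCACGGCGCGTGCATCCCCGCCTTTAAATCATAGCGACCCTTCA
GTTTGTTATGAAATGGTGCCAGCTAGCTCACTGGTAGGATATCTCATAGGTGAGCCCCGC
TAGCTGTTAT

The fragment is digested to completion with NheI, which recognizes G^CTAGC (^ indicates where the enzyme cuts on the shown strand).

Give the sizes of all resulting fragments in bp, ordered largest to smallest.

NheI sites (GCTAGC) start at positions 82, 119.
NheI cuts after the first base of each site, so after positions 82, 119.
Linear molecule, 2 cuts → 3 fragments:
  1–82 → 82 bp
  83–119 → 37 bp
  120–130 → 11 bp
Sorted largest to smallest: 82, 37, 11 bp.

82, 37, 11 bp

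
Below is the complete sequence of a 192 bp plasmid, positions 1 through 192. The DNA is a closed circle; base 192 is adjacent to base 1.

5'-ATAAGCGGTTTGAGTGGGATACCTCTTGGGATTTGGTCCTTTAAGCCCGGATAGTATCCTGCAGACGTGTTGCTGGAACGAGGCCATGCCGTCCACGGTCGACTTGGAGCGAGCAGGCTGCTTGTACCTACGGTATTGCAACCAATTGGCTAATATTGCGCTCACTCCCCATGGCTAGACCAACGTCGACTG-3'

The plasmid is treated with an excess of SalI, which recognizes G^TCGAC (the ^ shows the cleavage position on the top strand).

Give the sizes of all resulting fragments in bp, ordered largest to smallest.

105, 87 bp

SalI sites (GTCGAC) start at positions 98, 185.
SalI cuts after the first base of each site, so after positions 98, 185.
Circular molecule, 2 cuts → 2 fragments:
  99–185 → 87 bp
  186–192 then 1–98 → 7 + 98 = 105 bp
Sorted largest to smallest: 105, 87 bp.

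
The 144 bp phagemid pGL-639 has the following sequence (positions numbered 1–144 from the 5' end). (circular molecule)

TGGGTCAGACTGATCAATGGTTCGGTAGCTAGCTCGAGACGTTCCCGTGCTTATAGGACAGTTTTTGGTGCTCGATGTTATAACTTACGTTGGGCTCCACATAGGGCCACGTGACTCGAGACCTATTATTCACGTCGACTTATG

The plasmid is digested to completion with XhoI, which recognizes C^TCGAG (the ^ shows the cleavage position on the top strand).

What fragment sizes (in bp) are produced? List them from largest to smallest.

XhoI sites (CTCGAG) start at positions 33, 115.
XhoI cuts after the first base of each site, so after positions 33, 115.
Circular molecule, 2 cuts → 2 fragments:
  34–115 → 82 bp
  116–144 then 1–33 → 29 + 33 = 62 bp
Sorted largest to smallest: 82, 62 bp.

82, 62 bp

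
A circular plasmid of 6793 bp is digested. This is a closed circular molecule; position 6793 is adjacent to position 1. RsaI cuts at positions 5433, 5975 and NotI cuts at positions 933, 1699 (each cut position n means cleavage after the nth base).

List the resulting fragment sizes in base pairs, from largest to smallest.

3734, 1751, 766, 542 bp

Combined cut positions (sorted): 933, 1699, 5433, 5975.
Circular molecule, 4 cuts → 4 fragments:
  1699 − 933 = 766 bp
  5433 − 1699 = 3734 bp
  5975 − 5433 = 542 bp
  wrap: 6793 − 5975 + 933 = 1751 bp
Sorted largest to smallest: 3734, 1751, 766, 542 bp.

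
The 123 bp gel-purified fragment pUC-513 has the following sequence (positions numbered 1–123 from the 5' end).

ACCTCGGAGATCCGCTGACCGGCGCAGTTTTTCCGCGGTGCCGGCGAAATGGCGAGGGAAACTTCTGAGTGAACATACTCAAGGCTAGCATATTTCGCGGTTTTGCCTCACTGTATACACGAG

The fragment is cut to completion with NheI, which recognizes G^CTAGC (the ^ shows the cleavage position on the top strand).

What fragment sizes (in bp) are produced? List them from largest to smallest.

The NheI site (GCTAGC) starts at position 84.
NheI cuts after the first base of each site, so after position 84.
Linear molecule, 1 cut → 2 fragments:
  1–84 → 84 bp
  85–123 → 39 bp
Sorted largest to smallest: 84, 39 bp.

84, 39 bp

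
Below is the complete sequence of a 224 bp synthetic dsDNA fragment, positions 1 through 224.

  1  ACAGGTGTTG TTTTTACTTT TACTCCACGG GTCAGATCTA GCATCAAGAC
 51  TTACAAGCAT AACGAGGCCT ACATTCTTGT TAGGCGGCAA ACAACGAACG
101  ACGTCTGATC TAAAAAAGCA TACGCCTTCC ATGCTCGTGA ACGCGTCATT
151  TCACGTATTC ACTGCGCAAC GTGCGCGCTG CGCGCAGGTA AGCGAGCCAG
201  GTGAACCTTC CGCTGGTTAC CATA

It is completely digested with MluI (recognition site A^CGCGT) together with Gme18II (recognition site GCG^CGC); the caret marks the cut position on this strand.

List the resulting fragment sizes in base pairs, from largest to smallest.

The MluI site (ACGCGT) starts at position 141.
MluI cuts after the first base of each site, so after position 141.
Gme18II sites (GCGCGC) start at positions 173, 180.
Gme18II cuts after base 3 of each site, so after positions 175, 182.
Combined cut positions: 141, 175, 182.
Linear molecule, 3 cuts → 4 fragments:
  1–141 → 141 bp
  142–175 → 34 bp
  176–182 → 7 bp
  183–224 → 42 bp
Sorted largest to smallest: 141, 42, 34, 7 bp.

141, 42, 34, 7 bp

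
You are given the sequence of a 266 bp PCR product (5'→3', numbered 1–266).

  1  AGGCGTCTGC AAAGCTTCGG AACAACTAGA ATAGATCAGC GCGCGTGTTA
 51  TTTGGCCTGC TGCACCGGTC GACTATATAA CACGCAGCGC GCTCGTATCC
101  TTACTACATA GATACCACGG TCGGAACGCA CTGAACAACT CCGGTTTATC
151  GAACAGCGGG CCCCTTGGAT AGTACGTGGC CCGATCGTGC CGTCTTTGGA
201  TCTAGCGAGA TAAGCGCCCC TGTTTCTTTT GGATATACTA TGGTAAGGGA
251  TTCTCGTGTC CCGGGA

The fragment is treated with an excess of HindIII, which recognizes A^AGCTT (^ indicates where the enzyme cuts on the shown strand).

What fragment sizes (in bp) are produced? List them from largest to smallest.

The HindIII site (AAGCTT) starts at position 12.
HindIII cuts after the first base of each site, so after position 12.
Linear molecule, 1 cut → 2 fragments:
  1–12 → 12 bp
  13–266 → 254 bp
Sorted largest to smallest: 254, 12 bp.

254, 12 bp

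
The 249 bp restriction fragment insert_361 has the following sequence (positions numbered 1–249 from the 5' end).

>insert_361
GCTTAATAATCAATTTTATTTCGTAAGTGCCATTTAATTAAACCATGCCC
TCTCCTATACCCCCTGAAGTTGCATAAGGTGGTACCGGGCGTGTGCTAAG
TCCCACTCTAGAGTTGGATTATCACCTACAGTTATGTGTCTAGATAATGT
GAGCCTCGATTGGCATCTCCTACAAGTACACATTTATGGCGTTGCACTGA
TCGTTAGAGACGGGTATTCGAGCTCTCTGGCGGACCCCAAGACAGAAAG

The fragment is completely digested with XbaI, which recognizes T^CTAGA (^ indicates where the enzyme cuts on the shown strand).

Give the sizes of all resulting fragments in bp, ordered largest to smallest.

110, 107, 32 bp

XbaI sites (TCTAGA) start at positions 107, 139.
XbaI cuts after the first base of each site, so after positions 107, 139.
Linear molecule, 2 cuts → 3 fragments:
  1–107 → 107 bp
  108–139 → 32 bp
  140–249 → 110 bp
Sorted largest to smallest: 110, 107, 32 bp.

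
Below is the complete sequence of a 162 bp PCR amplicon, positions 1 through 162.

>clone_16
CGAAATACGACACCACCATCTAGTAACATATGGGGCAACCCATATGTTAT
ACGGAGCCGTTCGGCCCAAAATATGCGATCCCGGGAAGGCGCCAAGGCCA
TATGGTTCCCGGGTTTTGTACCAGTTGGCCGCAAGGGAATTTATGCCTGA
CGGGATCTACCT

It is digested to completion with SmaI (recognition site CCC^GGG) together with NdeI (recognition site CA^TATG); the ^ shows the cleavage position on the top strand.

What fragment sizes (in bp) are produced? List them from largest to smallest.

SmaI sites (CCCGGG) start at positions 80, 108.
SmaI cuts after base 3 of each site, so after positions 82, 110.
NdeI sites (CATATG) start at positions 27, 41, 99.
NdeI cuts after base 2 of each site, so after positions 28, 42, 100.
Combined cut positions: 28, 42, 82, 100, 110.
Linear molecule, 5 cuts → 6 fragments:
  1–28 → 28 bp
  29–42 → 14 bp
  43–82 → 40 bp
  83–100 → 18 bp
  101–110 → 10 bp
  111–162 → 52 bp
Sorted largest to smallest: 52, 40, 28, 18, 14, 10 bp.

52, 40, 28, 18, 14, 10 bp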